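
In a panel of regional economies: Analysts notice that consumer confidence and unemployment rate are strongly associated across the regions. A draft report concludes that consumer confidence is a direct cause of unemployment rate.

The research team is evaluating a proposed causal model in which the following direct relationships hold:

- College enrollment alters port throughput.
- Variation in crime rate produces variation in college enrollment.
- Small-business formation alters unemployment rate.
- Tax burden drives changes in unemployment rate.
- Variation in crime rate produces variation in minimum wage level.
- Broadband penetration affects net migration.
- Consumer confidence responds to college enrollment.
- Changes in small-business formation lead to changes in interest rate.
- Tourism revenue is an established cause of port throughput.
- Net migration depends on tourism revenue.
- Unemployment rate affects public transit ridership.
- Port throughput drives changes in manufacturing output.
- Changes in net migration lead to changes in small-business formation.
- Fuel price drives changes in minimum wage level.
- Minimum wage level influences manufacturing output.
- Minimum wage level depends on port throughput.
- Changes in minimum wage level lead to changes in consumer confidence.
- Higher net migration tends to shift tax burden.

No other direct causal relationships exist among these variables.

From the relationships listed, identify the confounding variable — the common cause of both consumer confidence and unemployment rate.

tourism revenue

Tourism revenue has a causal path to consumer confidence (tourism revenue → port throughput → minimum wage level → consumer confidence) and a separate causal path to unemployment rate (tourism revenue → net migration → small-business formation → unemployment rate), so it is a common cause of both.
No stated relationship gives consumer confidence a causal route to unemployment rate, so the correlation is explained by the shared upstream cause rather than a direct effect.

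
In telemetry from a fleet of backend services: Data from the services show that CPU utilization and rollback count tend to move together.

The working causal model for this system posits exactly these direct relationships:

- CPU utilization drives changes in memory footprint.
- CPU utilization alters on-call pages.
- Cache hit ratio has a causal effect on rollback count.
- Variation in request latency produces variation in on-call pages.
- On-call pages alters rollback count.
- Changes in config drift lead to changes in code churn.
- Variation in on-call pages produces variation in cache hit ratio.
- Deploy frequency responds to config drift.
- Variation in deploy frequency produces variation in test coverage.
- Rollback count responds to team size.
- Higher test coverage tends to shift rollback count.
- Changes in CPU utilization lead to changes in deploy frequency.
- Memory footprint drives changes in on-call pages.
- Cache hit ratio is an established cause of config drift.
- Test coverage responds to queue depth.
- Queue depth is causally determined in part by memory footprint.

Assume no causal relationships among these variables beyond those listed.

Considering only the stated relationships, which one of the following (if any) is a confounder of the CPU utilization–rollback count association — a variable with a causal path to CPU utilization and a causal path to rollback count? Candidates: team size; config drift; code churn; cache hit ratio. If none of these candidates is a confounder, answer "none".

None of the listed candidates has causal paths to both CPU utilization and rollback count in the stated relationships, so none is a common cause.

none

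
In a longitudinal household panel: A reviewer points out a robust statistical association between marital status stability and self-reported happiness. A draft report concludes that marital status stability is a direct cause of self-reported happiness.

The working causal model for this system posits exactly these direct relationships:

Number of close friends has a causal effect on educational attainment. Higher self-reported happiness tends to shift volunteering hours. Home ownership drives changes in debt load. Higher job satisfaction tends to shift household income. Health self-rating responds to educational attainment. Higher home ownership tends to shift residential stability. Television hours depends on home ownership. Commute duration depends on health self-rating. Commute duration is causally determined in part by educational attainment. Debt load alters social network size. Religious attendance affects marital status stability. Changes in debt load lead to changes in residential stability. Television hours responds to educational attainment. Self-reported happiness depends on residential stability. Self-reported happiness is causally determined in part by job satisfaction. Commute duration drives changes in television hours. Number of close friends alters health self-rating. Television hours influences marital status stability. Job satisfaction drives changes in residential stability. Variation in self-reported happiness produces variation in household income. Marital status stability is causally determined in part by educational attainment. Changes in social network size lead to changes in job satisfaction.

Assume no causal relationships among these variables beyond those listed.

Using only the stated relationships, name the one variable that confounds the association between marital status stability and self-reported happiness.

home ownership

Home ownership has a causal path to marital status stability (home ownership → television hours → marital status stability) and a separate causal path to self-reported happiness (home ownership → residential stability → self-reported happiness), so it is a common cause of both.
No stated relationship gives marital status stability a causal route to self-reported happiness, so the correlation is explained by the shared upstream cause rather than a direct effect.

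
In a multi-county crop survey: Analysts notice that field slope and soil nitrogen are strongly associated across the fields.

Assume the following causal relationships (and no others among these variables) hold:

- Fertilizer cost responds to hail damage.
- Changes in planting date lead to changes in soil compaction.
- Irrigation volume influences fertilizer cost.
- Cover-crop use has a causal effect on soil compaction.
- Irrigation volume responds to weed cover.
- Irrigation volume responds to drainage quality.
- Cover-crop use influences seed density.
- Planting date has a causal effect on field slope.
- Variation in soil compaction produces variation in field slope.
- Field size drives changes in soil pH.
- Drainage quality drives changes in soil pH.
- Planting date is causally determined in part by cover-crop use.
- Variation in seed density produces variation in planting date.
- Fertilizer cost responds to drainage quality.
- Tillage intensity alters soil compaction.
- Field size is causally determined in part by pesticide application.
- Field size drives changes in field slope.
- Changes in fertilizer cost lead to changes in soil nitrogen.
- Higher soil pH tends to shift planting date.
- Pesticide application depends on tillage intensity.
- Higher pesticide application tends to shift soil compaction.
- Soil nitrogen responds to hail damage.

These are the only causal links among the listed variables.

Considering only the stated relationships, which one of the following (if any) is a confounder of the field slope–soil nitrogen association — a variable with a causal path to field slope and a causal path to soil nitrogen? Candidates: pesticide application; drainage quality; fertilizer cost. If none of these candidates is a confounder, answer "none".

drainage quality

Drainage quality causes field slope (drainage quality → soil pH → planting date → field slope) and also causes soil nitrogen (drainage quality → fertilizer cost → soil nitrogen); it is a common cause of both.
Each of the other candidates lacks a causal path to at least one of field slope and soil nitrogen, so they do not confound the relationship.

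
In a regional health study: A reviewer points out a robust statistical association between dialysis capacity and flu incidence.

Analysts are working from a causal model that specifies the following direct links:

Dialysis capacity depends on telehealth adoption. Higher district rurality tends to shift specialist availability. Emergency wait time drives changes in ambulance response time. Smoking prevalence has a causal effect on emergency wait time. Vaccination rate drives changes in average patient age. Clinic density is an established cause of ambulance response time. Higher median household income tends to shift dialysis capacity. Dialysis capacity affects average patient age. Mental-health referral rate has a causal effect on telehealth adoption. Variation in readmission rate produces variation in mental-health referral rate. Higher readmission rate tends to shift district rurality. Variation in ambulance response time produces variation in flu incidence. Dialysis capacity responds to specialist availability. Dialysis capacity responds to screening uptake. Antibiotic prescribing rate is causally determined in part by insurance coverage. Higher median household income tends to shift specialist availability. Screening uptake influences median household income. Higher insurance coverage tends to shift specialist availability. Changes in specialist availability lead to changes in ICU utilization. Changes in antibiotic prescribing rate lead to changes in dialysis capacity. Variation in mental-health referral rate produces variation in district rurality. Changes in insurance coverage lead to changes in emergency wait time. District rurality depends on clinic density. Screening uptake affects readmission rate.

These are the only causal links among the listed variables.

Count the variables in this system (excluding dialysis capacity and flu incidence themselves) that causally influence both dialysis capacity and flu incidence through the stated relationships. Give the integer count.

The common causes are: clinic density (to dialysis capacity via clinic density → district rurality → specialist availability → dialysis capacity; to flu incidence via clinic density → ambulance response time → flu incidence); insurance coverage (to dialysis capacity via insurance coverage → antibiotic prescribing rate → dialysis capacity; to flu incidence via insurance coverage → emergency wait time → ambulance response time → flu incidence).
Every other variable lacks a causal path to at least one of dialysis capacity and flu incidence.

2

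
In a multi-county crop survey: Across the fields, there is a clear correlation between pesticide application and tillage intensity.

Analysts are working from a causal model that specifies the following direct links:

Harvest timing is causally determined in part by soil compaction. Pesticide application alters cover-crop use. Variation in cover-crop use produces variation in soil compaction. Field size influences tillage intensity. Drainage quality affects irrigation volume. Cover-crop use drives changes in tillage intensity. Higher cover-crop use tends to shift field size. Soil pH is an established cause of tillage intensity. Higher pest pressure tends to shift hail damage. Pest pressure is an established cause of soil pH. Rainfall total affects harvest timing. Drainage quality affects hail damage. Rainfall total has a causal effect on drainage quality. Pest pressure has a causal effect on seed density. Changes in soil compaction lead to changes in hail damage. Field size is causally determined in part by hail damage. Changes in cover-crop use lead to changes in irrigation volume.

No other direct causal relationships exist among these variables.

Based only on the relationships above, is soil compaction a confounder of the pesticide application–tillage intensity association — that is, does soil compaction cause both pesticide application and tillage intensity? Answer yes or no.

Soil compaction has no stated causal path to pesticide application. A confounder must cause both variables, so soil compaction does not qualify.

no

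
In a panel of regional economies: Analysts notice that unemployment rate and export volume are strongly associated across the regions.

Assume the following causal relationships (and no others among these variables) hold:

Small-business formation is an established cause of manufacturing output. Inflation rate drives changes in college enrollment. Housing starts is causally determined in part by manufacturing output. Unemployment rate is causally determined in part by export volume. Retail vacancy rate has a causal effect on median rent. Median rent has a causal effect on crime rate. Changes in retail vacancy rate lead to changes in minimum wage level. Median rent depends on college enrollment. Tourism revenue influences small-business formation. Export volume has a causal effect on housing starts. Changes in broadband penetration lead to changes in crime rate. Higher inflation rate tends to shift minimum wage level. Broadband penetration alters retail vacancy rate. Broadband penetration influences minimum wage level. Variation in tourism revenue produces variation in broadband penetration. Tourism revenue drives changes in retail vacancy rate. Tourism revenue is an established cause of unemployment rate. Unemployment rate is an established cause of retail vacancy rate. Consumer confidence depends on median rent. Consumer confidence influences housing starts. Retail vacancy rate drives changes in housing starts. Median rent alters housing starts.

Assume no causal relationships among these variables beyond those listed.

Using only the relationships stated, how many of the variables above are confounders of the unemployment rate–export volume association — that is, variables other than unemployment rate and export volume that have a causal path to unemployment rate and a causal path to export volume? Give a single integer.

No listed variable has a causal path to both unemployment rate and export volume, so there are no common causes.

0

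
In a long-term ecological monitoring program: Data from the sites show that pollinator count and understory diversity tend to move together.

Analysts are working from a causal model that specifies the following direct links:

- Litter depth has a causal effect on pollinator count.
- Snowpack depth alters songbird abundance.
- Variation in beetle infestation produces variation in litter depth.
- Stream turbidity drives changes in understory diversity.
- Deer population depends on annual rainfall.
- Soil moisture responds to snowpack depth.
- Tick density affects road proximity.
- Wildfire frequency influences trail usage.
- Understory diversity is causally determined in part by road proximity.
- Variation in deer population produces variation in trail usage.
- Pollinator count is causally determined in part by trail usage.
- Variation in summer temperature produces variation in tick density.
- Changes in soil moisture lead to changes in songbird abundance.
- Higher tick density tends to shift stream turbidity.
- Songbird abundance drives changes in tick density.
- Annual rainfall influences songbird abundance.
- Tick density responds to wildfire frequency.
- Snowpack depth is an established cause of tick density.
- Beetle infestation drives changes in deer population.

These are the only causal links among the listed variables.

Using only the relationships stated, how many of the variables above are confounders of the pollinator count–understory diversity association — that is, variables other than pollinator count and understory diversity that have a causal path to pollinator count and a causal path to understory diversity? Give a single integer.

2

The common causes are: annual rainfall (to pollinator count via annual rainfall → deer population → trail usage → pollinator count; to understory diversity via annual rainfall → songbird abundance → tick density → road proximity → understory diversity); wildfire frequency (to pollinator count via wildfire frequency → trail usage → pollinator count; to understory diversity via wildfire frequency → tick density → road proximity → understory diversity).
Every other variable lacks a causal path to at least one of pollinator count and understory diversity.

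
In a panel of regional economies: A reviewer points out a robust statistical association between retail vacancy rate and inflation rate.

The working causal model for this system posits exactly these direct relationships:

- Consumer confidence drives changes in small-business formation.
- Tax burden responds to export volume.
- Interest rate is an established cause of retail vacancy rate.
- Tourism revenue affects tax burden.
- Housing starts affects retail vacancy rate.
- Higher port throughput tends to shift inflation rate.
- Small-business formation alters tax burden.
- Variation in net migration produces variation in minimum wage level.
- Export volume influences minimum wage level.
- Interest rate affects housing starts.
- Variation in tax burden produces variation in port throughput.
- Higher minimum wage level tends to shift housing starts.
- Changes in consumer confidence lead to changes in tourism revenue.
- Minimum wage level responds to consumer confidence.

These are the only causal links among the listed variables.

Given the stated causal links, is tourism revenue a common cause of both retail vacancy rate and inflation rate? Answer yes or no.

Tourism revenue has no stated causal path to retail vacancy rate. A confounder must cause both variables, so tourism revenue does not qualify.

no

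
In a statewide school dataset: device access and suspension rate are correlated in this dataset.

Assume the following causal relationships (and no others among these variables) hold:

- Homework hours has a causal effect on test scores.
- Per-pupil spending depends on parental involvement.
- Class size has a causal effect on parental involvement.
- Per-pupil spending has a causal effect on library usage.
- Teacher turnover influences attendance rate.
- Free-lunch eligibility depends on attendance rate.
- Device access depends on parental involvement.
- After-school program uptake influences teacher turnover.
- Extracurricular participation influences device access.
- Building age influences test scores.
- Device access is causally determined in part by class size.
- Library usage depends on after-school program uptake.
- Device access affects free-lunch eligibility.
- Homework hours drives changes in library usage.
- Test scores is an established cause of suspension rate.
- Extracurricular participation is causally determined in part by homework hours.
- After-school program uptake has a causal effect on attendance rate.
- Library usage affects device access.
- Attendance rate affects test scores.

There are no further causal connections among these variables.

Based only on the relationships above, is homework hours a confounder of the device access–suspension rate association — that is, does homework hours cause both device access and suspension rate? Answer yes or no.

Homework hours has a causal path to device access (homework hours → extracurricular participation → device access) and to suspension rate (homework hours → test scores → suspension rate), so it is a common cause of both — a confounder.

yes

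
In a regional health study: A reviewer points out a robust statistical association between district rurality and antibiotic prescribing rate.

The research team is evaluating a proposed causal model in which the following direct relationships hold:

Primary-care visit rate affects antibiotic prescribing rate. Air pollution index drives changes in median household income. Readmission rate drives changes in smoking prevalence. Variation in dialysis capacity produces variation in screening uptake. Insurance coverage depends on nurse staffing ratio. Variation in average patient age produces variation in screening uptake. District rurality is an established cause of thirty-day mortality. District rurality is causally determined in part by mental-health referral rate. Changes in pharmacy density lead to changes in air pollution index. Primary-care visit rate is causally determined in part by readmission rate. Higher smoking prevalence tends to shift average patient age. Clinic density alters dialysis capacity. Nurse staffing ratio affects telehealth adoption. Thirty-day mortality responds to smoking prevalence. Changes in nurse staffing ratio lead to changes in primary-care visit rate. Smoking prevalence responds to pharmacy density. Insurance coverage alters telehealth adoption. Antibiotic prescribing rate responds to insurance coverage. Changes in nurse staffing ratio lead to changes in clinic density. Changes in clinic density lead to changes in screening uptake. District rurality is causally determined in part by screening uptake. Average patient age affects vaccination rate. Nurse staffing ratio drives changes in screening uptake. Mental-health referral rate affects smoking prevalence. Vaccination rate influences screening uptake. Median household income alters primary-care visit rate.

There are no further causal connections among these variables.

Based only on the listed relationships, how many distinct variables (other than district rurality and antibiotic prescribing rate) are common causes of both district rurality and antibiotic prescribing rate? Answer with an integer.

3

The common causes are: nurse staffing ratio (to district rurality via nurse staffing ratio → screening uptake → district rurality; to antibiotic prescribing rate via nurse staffing ratio → primary-care visit rate → antibiotic prescribing rate); pharmacy density (to district rurality via pharmacy density → smoking prevalence → average patient age → screening uptake → district rurality; to antibiotic prescribing rate via pharmacy density → air pollution index → median household income → primary-care visit rate → antibiotic prescribing rate); readmission rate (to district rurality via readmission rate → smoking prevalence → average patient age → screening uptake → district rurality; to antibiotic prescribing rate via readmission rate → primary-care visit rate → antibiotic prescribing rate).
Every other variable lacks a causal path to at least one of district rurality and antibiotic prescribing rate.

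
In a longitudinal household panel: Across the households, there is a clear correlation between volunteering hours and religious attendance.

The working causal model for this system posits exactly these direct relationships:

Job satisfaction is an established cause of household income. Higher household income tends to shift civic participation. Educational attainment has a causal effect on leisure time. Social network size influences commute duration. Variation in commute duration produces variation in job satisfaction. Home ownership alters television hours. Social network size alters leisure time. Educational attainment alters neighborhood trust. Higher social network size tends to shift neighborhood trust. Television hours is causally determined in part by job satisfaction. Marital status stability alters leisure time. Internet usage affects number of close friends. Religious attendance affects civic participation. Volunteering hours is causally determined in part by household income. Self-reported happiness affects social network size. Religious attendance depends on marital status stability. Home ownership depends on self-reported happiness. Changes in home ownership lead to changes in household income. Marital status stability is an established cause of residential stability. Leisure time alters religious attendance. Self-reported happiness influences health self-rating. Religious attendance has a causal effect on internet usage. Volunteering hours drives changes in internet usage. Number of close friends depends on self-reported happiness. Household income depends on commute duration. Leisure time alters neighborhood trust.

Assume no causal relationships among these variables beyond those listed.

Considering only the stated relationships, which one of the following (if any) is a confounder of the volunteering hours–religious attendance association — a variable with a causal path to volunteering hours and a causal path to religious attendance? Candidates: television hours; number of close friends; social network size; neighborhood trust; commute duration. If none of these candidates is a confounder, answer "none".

Social network size causes volunteering hours (social network size → commute duration → household income → volunteering hours) and also causes religious attendance (social network size → leisure time → religious attendance); it is a common cause of both.
Each of the other candidates lacks a causal path to at least one of volunteering hours and religious attendance, so they do not confound the relationship.

social network size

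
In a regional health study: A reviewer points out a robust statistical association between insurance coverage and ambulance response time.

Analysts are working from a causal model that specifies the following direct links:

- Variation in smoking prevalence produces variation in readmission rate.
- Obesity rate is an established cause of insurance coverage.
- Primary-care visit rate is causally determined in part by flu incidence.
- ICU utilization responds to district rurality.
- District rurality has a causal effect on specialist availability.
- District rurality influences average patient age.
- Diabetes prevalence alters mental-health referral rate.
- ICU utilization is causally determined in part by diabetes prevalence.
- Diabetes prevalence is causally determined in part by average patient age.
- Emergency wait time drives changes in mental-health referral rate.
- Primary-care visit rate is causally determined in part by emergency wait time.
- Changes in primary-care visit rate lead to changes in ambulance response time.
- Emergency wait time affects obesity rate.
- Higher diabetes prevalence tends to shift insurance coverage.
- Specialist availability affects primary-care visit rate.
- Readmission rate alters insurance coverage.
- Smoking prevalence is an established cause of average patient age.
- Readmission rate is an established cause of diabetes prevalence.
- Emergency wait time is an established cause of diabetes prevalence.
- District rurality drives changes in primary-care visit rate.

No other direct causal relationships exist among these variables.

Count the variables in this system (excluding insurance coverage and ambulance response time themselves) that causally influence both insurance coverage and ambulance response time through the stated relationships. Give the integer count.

The common causes are: district rurality (to insurance coverage via district rurality → average patient age → diabetes prevalence → insurance coverage; to ambulance response time via district rurality → primary-care visit rate → ambulance response time); emergency wait time (to insurance coverage via emergency wait time → obesity rate → insurance coverage; to ambulance response time via emergency wait time → primary-care visit rate → ambulance response time).
Every other variable lacks a causal path to at least one of insurance coverage and ambulance response time.

2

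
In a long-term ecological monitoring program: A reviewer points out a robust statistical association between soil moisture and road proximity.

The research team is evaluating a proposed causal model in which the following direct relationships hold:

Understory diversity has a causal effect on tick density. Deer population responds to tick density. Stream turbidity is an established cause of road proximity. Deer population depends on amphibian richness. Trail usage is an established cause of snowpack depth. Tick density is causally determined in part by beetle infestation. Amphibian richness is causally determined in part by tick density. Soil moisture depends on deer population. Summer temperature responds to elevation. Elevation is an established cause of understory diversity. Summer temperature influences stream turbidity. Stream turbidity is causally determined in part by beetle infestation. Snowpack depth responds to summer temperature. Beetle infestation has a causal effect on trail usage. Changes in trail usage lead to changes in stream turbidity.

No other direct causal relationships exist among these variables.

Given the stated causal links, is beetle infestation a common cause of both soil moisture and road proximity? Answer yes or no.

Beetle infestation has a causal path to soil moisture (beetle infestation → tick density → deer population → soil moisture) and to road proximity (beetle infestation → stream turbidity → road proximity), so it is a common cause of both — a confounder.

yes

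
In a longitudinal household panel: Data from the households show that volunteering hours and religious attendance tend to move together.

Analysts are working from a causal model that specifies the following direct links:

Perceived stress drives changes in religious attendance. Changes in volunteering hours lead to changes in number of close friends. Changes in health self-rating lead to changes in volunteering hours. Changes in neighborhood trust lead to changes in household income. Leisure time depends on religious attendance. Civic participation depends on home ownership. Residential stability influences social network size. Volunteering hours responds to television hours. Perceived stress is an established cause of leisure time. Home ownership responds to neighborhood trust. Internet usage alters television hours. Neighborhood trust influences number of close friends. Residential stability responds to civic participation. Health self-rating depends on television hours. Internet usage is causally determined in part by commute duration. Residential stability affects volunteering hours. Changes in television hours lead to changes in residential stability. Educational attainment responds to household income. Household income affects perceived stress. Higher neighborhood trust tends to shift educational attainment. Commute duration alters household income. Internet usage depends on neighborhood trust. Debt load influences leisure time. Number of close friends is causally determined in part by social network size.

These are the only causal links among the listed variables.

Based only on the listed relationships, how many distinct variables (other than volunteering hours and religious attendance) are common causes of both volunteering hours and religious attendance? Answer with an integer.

2

The common causes are: commute duration (to volunteering hours via commute duration → internet usage → television hours → volunteering hours; to religious attendance via commute duration → household income → perceived stress → religious attendance); neighborhood trust (to volunteering hours via neighborhood trust → internet usage → television hours → volunteering hours; to religious attendance via neighborhood trust → household income → perceived stress → religious attendance).
Every other variable lacks a causal path to at least one of volunteering hours and religious attendance.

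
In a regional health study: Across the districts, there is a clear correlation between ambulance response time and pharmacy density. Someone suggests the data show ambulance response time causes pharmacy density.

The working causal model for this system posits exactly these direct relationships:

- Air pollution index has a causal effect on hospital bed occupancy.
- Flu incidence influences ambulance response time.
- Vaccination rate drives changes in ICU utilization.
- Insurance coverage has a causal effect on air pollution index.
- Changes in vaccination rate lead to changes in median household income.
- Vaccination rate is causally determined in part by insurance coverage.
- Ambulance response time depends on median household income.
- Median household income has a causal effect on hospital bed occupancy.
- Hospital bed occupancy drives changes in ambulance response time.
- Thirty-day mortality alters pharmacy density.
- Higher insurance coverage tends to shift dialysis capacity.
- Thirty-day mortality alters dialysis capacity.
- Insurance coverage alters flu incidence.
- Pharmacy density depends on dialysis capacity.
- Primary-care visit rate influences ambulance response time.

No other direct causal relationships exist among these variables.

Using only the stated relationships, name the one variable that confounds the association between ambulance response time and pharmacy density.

Insurance coverage has a causal path to ambulance response time (insurance coverage → flu incidence → ambulance response time) and a separate causal path to pharmacy density (insurance coverage → dialysis capacity → pharmacy density), so it is a common cause of both.
No stated relationship gives ambulance response time a causal route to pharmacy density, so the correlation is explained by the shared upstream cause rather than a direct effect.

insurance coverage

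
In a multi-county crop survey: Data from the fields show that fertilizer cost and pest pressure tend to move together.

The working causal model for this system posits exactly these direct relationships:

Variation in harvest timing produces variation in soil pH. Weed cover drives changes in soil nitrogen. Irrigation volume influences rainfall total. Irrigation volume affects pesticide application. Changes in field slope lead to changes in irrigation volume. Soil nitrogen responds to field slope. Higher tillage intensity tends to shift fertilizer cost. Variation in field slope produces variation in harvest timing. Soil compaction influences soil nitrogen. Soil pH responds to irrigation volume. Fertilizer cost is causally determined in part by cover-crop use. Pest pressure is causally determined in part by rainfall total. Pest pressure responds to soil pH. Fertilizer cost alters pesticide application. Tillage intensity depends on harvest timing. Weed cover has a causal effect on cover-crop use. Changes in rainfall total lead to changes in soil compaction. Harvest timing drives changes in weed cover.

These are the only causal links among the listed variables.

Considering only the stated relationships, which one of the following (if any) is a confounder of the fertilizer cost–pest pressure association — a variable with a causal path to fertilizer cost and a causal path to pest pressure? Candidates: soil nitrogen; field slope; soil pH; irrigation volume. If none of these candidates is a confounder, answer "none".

field slope

Field slope causes fertilizer cost (field slope → harvest timing → tillage intensity → fertilizer cost) and also causes pest pressure (field slope → irrigation volume → soil pH → pest pressure); it is a common cause of both.
Each of the other candidates lacks a causal path to at least one of fertilizer cost and pest pressure, so they do not confound the relationship.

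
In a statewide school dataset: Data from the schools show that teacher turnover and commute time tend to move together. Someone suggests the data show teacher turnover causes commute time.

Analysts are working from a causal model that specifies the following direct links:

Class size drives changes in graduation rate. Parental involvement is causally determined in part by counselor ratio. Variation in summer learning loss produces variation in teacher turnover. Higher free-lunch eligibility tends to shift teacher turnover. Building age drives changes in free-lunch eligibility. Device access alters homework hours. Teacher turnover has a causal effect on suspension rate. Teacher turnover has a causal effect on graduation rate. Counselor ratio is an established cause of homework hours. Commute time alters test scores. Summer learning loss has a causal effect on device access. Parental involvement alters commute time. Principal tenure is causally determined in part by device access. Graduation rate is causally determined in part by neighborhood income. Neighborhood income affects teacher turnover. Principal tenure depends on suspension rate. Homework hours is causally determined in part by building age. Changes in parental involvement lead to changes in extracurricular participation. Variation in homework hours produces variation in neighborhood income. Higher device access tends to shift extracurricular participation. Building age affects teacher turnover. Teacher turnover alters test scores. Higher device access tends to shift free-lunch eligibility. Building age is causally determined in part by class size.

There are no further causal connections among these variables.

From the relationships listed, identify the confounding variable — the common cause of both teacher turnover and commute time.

Counselor ratio has a causal path to teacher turnover (counselor ratio → homework hours → neighborhood income → teacher turnover) and a separate causal path to commute time (counselor ratio → parental involvement → commute time), so it is a common cause of both.
No stated relationship gives teacher turnover a causal route to commute time, so the correlation is explained by the shared upstream cause rather than a direct effect.

counselor ratio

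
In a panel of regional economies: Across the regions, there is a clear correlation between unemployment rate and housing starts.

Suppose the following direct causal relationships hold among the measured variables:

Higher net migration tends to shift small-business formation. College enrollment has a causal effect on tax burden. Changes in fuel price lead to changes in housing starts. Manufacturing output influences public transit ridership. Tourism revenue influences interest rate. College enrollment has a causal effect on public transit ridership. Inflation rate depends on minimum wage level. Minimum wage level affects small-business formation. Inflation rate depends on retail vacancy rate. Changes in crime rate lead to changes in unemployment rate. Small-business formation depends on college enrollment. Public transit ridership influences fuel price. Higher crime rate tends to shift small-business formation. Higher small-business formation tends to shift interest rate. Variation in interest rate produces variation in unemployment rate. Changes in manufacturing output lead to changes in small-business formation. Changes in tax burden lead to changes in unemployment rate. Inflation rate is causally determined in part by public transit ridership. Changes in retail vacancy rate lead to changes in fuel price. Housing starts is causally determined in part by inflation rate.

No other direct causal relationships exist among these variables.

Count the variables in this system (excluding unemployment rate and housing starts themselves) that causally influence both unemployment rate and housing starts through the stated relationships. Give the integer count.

3

The common causes are: college enrollment (to unemployment rate via college enrollment → tax burden → unemployment rate; to housing starts via college enrollment → public transit ridership → inflation rate → housing starts); manufacturing output (to unemployment rate via manufacturing output → small-business formation → interest rate → unemployment rate; to housing starts via manufacturing output → public transit ridership → inflation rate → housing starts); minimum wage level (to unemployment rate via minimum wage level → small-business formation → interest rate → unemployment rate; to housing starts via minimum wage level → inflation rate → housing starts).
Every other variable lacks a causal path to at least one of unemployment rate and housing starts.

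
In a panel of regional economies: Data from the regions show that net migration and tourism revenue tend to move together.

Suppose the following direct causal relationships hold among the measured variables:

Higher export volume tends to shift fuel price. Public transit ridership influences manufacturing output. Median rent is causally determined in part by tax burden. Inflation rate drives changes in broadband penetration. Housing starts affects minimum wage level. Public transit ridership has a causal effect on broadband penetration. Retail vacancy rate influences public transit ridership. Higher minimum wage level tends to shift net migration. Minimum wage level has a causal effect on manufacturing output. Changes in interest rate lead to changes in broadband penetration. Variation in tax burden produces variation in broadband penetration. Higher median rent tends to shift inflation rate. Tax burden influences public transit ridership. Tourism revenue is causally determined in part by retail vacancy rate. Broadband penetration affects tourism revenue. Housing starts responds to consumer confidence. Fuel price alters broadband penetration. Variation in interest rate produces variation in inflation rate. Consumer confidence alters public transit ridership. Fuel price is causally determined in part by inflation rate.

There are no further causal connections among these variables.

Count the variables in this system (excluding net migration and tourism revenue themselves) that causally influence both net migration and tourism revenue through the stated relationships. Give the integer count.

1

The common causes are: consumer confidence (to net migration via consumer confidence → housing starts → minimum wage level → net migration; to tourism revenue via consumer confidence → public transit ridership → broadband penetration → tourism revenue).
Every other variable lacks a causal path to at least one of net migration and tourism revenue.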